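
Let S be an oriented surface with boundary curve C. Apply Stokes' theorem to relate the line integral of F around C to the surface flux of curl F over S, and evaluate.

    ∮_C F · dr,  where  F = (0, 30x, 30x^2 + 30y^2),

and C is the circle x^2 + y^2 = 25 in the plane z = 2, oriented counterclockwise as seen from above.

Let S be the flat disk x^2 + y^2 ≤ 25 in the plane z = 2, with upward unit normal n̂ = ẑ. By Stokes' theorem,

    ∮_C F · dr = ∬_S (∇ × F) · n̂ dS = ∬_D (curl F)_z dA,

where D is the disk x^2 + y^2 ≤ 25.

Compute the curl of F = (0, 30x, 30x^2 + 30y^2):
    (∇ × F)_x = ∂F_z/∂y - ∂F_y/∂z = 60y,
    (∇ × F)_y = ∂F_x/∂z - ∂F_z/∂x = -60x,
    (∇ × F)_z = ∂F_y/∂x - ∂F_x/∂y = 30.

On z = 2, (curl F)_z = 30.

Convert to polar (x = r cos θ, y = r sin θ, dA = r dr dθ); the integrand becomes 30, so

    ∬_D (curl F)_z dA = ∫_0^{2π} ∫_0^{5} (30) · r dr dθ.

Inner (r from 0 to 5): 375.
Outer (θ from 0 to 2π): 750π.

Therefore ∮_C F · dr = 750π.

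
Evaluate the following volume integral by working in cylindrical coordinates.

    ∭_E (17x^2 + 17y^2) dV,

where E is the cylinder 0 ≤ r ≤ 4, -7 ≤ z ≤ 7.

In cylindrical coordinates, x = r cos(θ), y = r sin(θ), z = z, and dV = r dr dθ dz.

The integrand becomes 17r^2, so

    ∭_E (17x^2 + 17y^2) dV = ∫_{0}^{2π} ∫_{0}^{4} ∫_{-7}^{7} (17r^2) · r dz dr dθ.

Inner (z): 238r^3.
Middle (r from 0 to 4): 15232.
Outer (θ): 30464π.

Therefore the triple integral equals 30464π.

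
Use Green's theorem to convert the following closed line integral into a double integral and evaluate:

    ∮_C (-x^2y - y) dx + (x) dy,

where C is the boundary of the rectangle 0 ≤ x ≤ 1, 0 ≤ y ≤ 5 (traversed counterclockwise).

Green's theorem converts the closed line integral into a double integral over the enclosed region D:

    ∮_C P dx + Q dy = ∬_D (∂Q/∂x - ∂P/∂y) dA.

Here P = -x^2y - y, Q = x, so

    ∂Q/∂x = 1,    ∂P/∂y = -x^2 - 1,
    ∂Q/∂x - ∂P/∂y = x^2 + 2.

D is the region 0 ≤ x ≤ 1, 0 ≤ y ≤ 5. Evaluating the double integral:

    ∬_D (x^2 + 2) dA = ∫_0^{1} ∫_0^{5} (x^2 + 2) dy dx.

Inner (y from 0 to 5): 5x^2 + 10.
Outer (x from 0 to 1): 35/3.

Therefore ∮_C P dx + Q dy = 35/3.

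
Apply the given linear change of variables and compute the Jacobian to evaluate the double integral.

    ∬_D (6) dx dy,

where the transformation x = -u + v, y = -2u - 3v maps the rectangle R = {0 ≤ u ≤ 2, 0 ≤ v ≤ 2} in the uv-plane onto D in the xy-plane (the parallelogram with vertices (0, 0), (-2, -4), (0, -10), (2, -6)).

Compute the Jacobian determinant of (x, y) with respect to (u, v):

    ∂(x,y)/∂(u,v) = | -1  1 | = (-1)(-3) - (1)(-2) = 5.
                   | -2  -3 |

Its absolute value is |J| = 5 (the area scaling factor).

Substituting x = -u + v, y = -2u - 3v into the integrand,

    6 → 6,

so the integral becomes

    ∬_R (6) · |J| du dv = ∫_0^2 ∫_0^2 (30) dv du.

Inner (v): 60.
Outer (u): 120.

Therefore ∬_D (6) dx dy = 120.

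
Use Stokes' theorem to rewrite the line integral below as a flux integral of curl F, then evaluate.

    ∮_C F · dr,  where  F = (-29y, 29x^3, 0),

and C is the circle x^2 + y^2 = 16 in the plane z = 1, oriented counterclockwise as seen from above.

Let S be the flat disk x^2 + y^2 ≤ 16 in the plane z = 1, with upward unit normal n̂ = ẑ. By Stokes' theorem,

    ∮_C F · dr = ∬_S (∇ × F) · n̂ dS = ∬_D (curl F)_z dA,

where D is the disk x^2 + y^2 ≤ 16.

Compute the curl of F = (-29y, 29x^3, 0):
    (∇ × F)_x = ∂F_z/∂y - ∂F_y/∂z = 0,
    (∇ × F)_y = ∂F_x/∂z - ∂F_z/∂x = 0,
    (∇ × F)_z = ∂F_y/∂x - ∂F_x/∂y = 87x^2 + 29.

On z = 1, (curl F)_z = 87x^2 + 29.

Convert to polar (x = r cos θ, y = r sin θ, dA = r dr dθ); the integrand becomes 87r^2cos(θ)^2 + 29, so

    ∬_D (curl F)_z dA = ∫_0^{2π} ∫_0^{4} (87r^2cos(θ)^2 + 29) · r dr dθ.

Inner (r from 0 to 4): 5568cos(θ)^2 + 232.
Outer (θ from 0 to 2π): 6032π.

Therefore ∮_C F · dr = 6032π.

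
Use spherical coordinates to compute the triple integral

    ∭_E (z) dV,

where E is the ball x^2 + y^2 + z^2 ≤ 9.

In spherical coordinates, x = ρ sin(φ) cos(θ), y = ρ sin(φ) sin(θ), z = ρ cos(φ), and dV = ρ^2 sin(φ) dρ dφ dθ.

The integrand becomes ρ cos(φ), so

    ∭_E (z) dV = ∫_{0}^{2π} ∫_{0}^{π} ∫_{0}^{3} (ρ cos(φ)) · ρ^2 sin(φ) dρ dφ dθ.

Inner (ρ): 81sin(2φ)/8.
Middle (φ): 0.
Outer (θ): 0.

Therefore the triple integral equals 0.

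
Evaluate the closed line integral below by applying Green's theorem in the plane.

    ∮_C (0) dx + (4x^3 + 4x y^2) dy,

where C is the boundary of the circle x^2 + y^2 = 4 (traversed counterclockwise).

Green's theorem converts the closed line integral into a double integral over the enclosed region D:

    ∮_C P dx + Q dy = ∬_D (∂Q/∂x - ∂P/∂y) dA.

Here P = 0, Q = 4x^3 + 4x y^2, so

    ∂Q/∂x = 12x^2 + 4y^2,    ∂P/∂y = 0,
    ∂Q/∂x - ∂P/∂y = 12x^2 + 4y^2.

D is the region x^2 + y^2 ≤ 4. Evaluating the double integral:

In polar coordinates (x = r cos θ, y = r sin θ, dA = r dr dθ) the integrand becomes 4r^2(cos(2θ) + 2), so

    ∬_D (12x^2 + 4y^2) dA = ∫_0^{2π} ∫_0^{2} (4r^2(cos(2θ) + 2)) · r dr dθ.

Inner (r from 0 to 2): 16cos(2θ) + 32.
Outer (θ from 0 to 2π): 64π.

Therefore ∮_C P dx + Q dy = 64π.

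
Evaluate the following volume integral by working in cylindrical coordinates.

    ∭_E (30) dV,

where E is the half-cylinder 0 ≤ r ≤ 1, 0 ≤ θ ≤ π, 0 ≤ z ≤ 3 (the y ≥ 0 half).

In cylindrical coordinates, x = r cos(θ), y = r sin(θ), z = z, and dV = r dr dθ dz.

The integrand becomes 30, so

    ∭_E (30) dV = ∫_{0}^{π} ∫_{0}^{1} ∫_{0}^{3} (30) · r dz dr dθ.

Inner (z): 90r.
Middle (r from 0 to 1): 45.
Outer (θ): 45π.

Therefore the triple integral equals 45π.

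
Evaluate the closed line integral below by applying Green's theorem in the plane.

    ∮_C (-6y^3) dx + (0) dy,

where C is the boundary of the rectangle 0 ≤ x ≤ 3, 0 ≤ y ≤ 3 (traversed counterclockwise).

Green's theorem converts the closed line integral into a double integral over the enclosed region D:

    ∮_C P dx + Q dy = ∬_D (∂Q/∂x - ∂P/∂y) dA.

Here P = -6y^3, Q = 0, so

    ∂Q/∂x = 0,    ∂P/∂y = -18y^2,
    ∂Q/∂x - ∂P/∂y = 18y^2.

D is the region 0 ≤ x ≤ 3, 0 ≤ y ≤ 3. Evaluating the double integral:

    ∬_D (18y^2) dA = ∫_0^{3} ∫_0^{3} (18y^2) dy dx.

Inner (y from 0 to 3): 162.
Outer (x from 0 to 3): 486.

Therefore ∮_C P dx + Q dy = 486.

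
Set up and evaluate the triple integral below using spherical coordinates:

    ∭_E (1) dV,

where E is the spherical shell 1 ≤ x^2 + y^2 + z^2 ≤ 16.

In spherical coordinates, x = ρ sin(φ) cos(θ), y = ρ sin(φ) sin(θ), z = ρ cos(φ), and dV = ρ^2 sin(φ) dρ dφ dθ.

The integrand becomes 1, so

    ∭_E (1) dV = ∫_{0}^{2π} ∫_{0}^{π} ∫_{1}^{4} (1) · ρ^2 sin(φ) dρ dφ dθ.

Inner (ρ): 21sin(φ).
Middle (φ): 42.
Outer (θ): 84π.

Therefore the triple integral equals 84π.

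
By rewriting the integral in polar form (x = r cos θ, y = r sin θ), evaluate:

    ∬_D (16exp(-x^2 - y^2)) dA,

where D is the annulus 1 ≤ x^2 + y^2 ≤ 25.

The region D is 1 ≤ r ≤ 5, 0 ≤ θ ≤ 2π in polar coordinates, where x = r cos(θ), y = r sin(θ), and dA = r dr dθ.

Under the substitution, the integrand becomes 16exp(-r^2), so

    ∬_D (16exp(-x^2 - y^2)) dA = ∫_{0}^{2π} ∫_{1}^{5} (16exp(-r^2)) · r dr dθ.

Inner integral (in r): ∫_{1}^{5} (16exp(-r^2)) · r dr = -(8 - 8exp(24))exp(-25).

Outer integral (in θ): ∫_{0}^{2π} (-(8 - 8exp(24))exp(-25)) dθ = -16π (1 - exp(24))exp(-25).

Therefore ∬_D (16exp(-x^2 - y^2)) dA = -16π (1 - exp(24))exp(-25).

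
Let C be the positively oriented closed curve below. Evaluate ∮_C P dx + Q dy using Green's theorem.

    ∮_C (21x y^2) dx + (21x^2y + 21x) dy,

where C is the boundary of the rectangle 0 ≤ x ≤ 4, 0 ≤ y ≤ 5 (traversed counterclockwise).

Green's theorem converts the closed line integral into a double integral over the enclosed region D:

    ∮_C P dx + Q dy = ∬_D (∂Q/∂x - ∂P/∂y) dA.

Here P = 21x y^2, Q = 21x^2y + 21x, so

    ∂Q/∂x = 42x y + 21,    ∂P/∂y = 42x y,
    ∂Q/∂x - ∂P/∂y = 21.

D is the region 0 ≤ x ≤ 4, 0 ≤ y ≤ 5. Evaluating the double integral:

    ∬_D (21) dA = ∫_0^{4} ∫_0^{5} (21) dy dx.

Inner (y from 0 to 5): 105.
Outer (x from 0 to 4): 420.

Therefore ∮_C P dx + Q dy = 420.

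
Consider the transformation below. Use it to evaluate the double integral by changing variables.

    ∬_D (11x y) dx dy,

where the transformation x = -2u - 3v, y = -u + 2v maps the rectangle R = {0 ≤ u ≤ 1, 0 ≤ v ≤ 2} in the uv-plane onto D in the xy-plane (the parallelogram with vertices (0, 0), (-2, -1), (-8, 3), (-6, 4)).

Compute the Jacobian determinant of (x, y) with respect to (u, v):

    ∂(x,y)/∂(u,v) = | -2  -3 | = (-2)(2) - (-3)(-1) = -7.
                   | -1  2 |

Its absolute value is |J| = 7 (the area scaling factor).

Substituting x = -2u - 3v, y = -u + 2v into the integrand,

    11x y → 22u^2 - 11u v - 66v^2,

so the integral becomes

    ∬_R (22u^2 - 11u v - 66v^2) · |J| du dv = ∫_0^1 ∫_0^2 (154u^2 - 77u v - 462v^2) dv du.

Inner (v): 308u^2 - 154u - 1232.
Outer (u): -3619/3.

Therefore ∬_D (11x y) dx dy = -3619/3.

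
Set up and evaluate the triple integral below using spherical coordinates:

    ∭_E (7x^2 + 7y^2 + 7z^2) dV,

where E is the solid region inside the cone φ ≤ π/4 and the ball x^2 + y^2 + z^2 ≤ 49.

In spherical coordinates, x = ρ sin(φ) cos(θ), y = ρ sin(φ) sin(θ), z = ρ cos(φ), and dV = ρ^2 sin(φ) dρ dφ dθ.

The integrand becomes 7ρ^2, so

    ∭_E (7x^2 + 7y^2 + 7z^2) dV = ∫_{0}^{2π} ∫_{0}^{π/4} ∫_{0}^{7} (7ρ^2) · ρ^2 sin(φ) dρ dφ dθ.

Inner (ρ): 117649sin(φ)/5.
Middle (φ): 117649/5 - 117649sqrt(2)/10.
Outer (θ): 117649π (2 - sqrt(2))/5.

Therefore the triple integral equals 117649π (2 - sqrt(2))/5.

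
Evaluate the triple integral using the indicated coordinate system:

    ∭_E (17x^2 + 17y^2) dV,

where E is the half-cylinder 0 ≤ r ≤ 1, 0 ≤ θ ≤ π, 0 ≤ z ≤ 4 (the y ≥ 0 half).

In cylindrical coordinates, x = r cos(θ), y = r sin(θ), z = z, and dV = r dr dθ dz.

The integrand becomes 17r^2, so

    ∭_E (17x^2 + 17y^2) dV = ∫_{0}^{π} ∫_{0}^{1} ∫_{0}^{4} (17r^2) · r dz dr dθ.

Inner (z): 68r^3.
Middle (r from 0 to 1): 17.
Outer (θ): 17π.

Therefore the triple integral equals 17π.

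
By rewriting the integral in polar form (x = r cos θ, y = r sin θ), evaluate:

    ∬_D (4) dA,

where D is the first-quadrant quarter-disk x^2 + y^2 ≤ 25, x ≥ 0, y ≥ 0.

The region D is 0 ≤ r ≤ 5, 0 ≤ θ ≤ π/2 in polar coordinates, where x = r cos(θ), y = r sin(θ), and dA = r dr dθ.

Under the substitution, the integrand becomes 4, so

    ∬_D (4) dA = ∫_{0}^{π/2} ∫_{0}^{5} (4) · r dr dθ.

Inner integral (in r): ∫_{0}^{5} (4) · r dr = 50.

Outer integral (in θ): ∫_{0}^{π/2} (50) dθ = 25π.

Therefore ∬_D (4) dA = 25π.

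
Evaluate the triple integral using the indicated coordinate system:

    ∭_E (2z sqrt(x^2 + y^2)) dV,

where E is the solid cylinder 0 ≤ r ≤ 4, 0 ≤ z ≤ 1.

In cylindrical coordinates, x = r cos(θ), y = r sin(θ), z = z, and dV = r dr dθ dz.

The integrand becomes 2r z, so

    ∭_E (2z sqrt(x^2 + y^2)) dV = ∫_{0}^{2π} ∫_{0}^{4} ∫_{0}^{1} (2r z) · r dz dr dθ.

Inner (z): r^2.
Middle (r from 0 to 4): 64/3.
Outer (θ): 128π/3.

Therefore the triple integral equals 128π/3.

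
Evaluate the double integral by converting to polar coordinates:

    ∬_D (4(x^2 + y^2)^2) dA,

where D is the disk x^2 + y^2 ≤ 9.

The region D is 0 ≤ r ≤ 3, 0 ≤ θ ≤ 2π in polar coordinates, where x = r cos(θ), y = r sin(θ), and dA = r dr dθ.

Under the substitution, the integrand becomes 4r^4, so

    ∬_D (4(x^2 + y^2)^2) dA = ∫_{0}^{2π} ∫_{0}^{3} (4r^4) · r dr dθ.

Inner integral (in r): ∫_{0}^{3} (4r^4) · r dr = 486.

Outer integral (in θ): ∫_{0}^{2π} (486) dθ = 972π.

Therefore ∬_D (4(x^2 + y^2)^2) dA = 972π.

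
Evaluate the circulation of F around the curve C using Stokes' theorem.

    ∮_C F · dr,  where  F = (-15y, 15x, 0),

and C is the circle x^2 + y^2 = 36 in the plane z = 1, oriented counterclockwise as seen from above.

Let S be the flat disk x^2 + y^2 ≤ 36 in the plane z = 1, with upward unit normal n̂ = ẑ. By Stokes' theorem,

    ∮_C F · dr = ∬_S (∇ × F) · n̂ dS = ∬_D (curl F)_z dA,

where D is the disk x^2 + y^2 ≤ 36.

Compute the curl of F = (-15y, 15x, 0):
    (∇ × F)_x = ∂F_z/∂y - ∂F_y/∂z = 0,
    (∇ × F)_y = ∂F_x/∂z - ∂F_z/∂x = 0,
    (∇ × F)_z = ∂F_y/∂x - ∂F_x/∂y = 30.

On z = 1, (curl F)_z = 30.

Convert to polar (x = r cos θ, y = r sin θ, dA = r dr dθ); the integrand becomes 30, so

    ∬_D (curl F)_z dA = ∫_0^{2π} ∫_0^{6} (30) · r dr dθ.

Inner (r from 0 to 6): 540.
Outer (θ from 0 to 2π): 1080π.

Therefore ∮_C F · dr = 1080π.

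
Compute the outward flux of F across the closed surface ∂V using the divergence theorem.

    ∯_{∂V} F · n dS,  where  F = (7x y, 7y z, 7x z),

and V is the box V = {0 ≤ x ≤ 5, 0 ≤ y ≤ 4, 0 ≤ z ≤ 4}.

By the divergence theorem,

    ∯_{∂V} F · n dS = ∭_V (∇ · F) dV.

Compute the divergence:
    ∇ · F = ∂F_x/∂x + ∂F_y/∂y + ∂F_z/∂z = 7y + 7z + 7x = 7x + 7y + 7z.

V is a rectangular box, so dV = dx dy dz with 0 ≤ x ≤ 5, 0 ≤ y ≤ 4, 0 ≤ z ≤ 4.

Integrate (7x + 7y + 7z) over V as an iterated integral:

    ∭_V (∇·F) dV = ∫_0^{5} ∫_0^{4} ∫_0^{4} (7x + 7y + 7z) dz dy dx.

Inner (z from 0 to 4): 28x + 28y + 56.
Middle (y from 0 to 4): 112x + 448.
Outer (x from 0 to 5): 3640.

Therefore ∯_{∂V} F · n dS = 3640.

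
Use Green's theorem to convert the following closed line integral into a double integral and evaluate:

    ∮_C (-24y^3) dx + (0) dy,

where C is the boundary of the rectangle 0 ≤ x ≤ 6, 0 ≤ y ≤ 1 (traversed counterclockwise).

Green's theorem converts the closed line integral into a double integral over the enclosed region D:

    ∮_C P dx + Q dy = ∬_D (∂Q/∂x - ∂P/∂y) dA.

Here P = -24y^3, Q = 0, so

    ∂Q/∂x = 0,    ∂P/∂y = -72y^2,
    ∂Q/∂x - ∂P/∂y = 72y^2.

D is the region 0 ≤ x ≤ 6, 0 ≤ y ≤ 1. Evaluating the double integral:

    ∬_D (72y^2) dA = ∫_0^{6} ∫_0^{1} (72y^2) dy dx.

Inner (y from 0 to 1): 24.
Outer (x from 0 to 6): 144.

Therefore ∮_C P dx + Q dy = 144.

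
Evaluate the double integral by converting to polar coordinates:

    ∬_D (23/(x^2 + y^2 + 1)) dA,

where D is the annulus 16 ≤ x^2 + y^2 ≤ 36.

The region D is 4 ≤ r ≤ 6, 0 ≤ θ ≤ 2π in polar coordinates, where x = r cos(θ), y = r sin(θ), and dA = r dr dθ.

Under the substitution, the integrand becomes 23/(r^2 + 1), so

    ∬_D (23/(x^2 + y^2 + 1)) dA = ∫_{0}^{2π} ∫_{4}^{6} (23/(r^2 + 1)) · r dr dθ.

Inner integral (in r): ∫_{4}^{6} (23/(r^2 + 1)) · r dr = log(177917621779460413sqrt(629)/582622237229761).

Outer integral (in θ): ∫_{0}^{2π} (log(177917621779460413sqrt(629)/582622237229761)) dθ = log((177917621779460413sqrt(629)/582622237229761)^(2π)).

Therefore ∬_D (23/(x^2 + y^2 + 1)) dA = log((177917621779460413sqrt(629)/582622237229761)^(2π)).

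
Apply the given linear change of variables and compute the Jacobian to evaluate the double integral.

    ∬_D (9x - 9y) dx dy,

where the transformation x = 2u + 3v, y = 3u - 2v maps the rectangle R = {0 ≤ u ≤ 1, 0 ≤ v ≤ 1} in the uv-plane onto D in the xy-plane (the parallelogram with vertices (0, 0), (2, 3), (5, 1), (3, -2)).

Compute the Jacobian determinant of (x, y) with respect to (u, v):

    ∂(x,y)/∂(u,v) = | 2  3 | = (2)(-2) - (3)(3) = -13.
                   | 3  -2 |

Its absolute value is |J| = 13 (the area scaling factor).

Substituting x = 2u + 3v, y = 3u - 2v into the integrand,

    9x - 9y → -9u + 45v,

so the integral becomes

    ∬_R (-9u + 45v) · |J| du dv = ∫_0^1 ∫_0^1 (-117u + 585v) dv du.

Inner (v): 585/2 - 117u.
Outer (u): 234.

Therefore ∬_D (9x - 9y) dx dy = 234.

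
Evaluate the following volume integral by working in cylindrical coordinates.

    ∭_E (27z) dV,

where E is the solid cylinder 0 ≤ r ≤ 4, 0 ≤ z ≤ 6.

In cylindrical coordinates, x = r cos(θ), y = r sin(θ), z = z, and dV = r dr dθ dz.

The integrand becomes 27z, so

    ∭_E (27z) dV = ∫_{0}^{2π} ∫_{0}^{4} ∫_{0}^{6} (27z) · r dz dr dθ.

Inner (z): 486r.
Middle (r from 0 to 4): 3888.
Outer (θ): 7776π.

Therefore the triple integral equals 7776π.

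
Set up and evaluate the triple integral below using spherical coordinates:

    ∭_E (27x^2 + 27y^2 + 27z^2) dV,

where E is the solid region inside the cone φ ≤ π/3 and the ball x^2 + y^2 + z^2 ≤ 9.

In spherical coordinates, x = ρ sin(φ) cos(θ), y = ρ sin(φ) sin(θ), z = ρ cos(φ), and dV = ρ^2 sin(φ) dρ dφ dθ.

The integrand becomes 27ρ^2, so

    ∭_E (27x^2 + 27y^2 + 27z^2) dV = ∫_{0}^{2π} ∫_{0}^{π/3} ∫_{0}^{3} (27ρ^2) · ρ^2 sin(φ) dρ dφ dθ.

Inner (ρ): 6561sin(φ)/5.
Middle (φ): 6561/10.
Outer (θ): 6561π/5.

Therefore the triple integral equals 6561π/5.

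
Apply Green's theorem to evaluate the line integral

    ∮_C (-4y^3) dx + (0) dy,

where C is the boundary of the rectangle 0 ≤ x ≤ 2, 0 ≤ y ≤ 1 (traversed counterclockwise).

Green's theorem converts the closed line integral into a double integral over the enclosed region D:

    ∮_C P dx + Q dy = ∬_D (∂Q/∂x - ∂P/∂y) dA.

Here P = -4y^3, Q = 0, so

    ∂Q/∂x = 0,    ∂P/∂y = -12y^2,
    ∂Q/∂x - ∂P/∂y = 12y^2.

D is the region 0 ≤ x ≤ 2, 0 ≤ y ≤ 1. Evaluating the double integral:

    ∬_D (12y^2) dA = ∫_0^{2} ∫_0^{1} (12y^2) dy dx.

Inner (y from 0 to 1): 4.
Outer (x from 0 to 2): 8.

Therefore ∮_C P dx + Q dy = 8.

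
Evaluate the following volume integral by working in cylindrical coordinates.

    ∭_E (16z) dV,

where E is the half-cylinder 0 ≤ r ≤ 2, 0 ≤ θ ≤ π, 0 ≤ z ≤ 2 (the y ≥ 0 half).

In cylindrical coordinates, x = r cos(θ), y = r sin(θ), z = z, and dV = r dr dθ dz.

The integrand becomes 16z, so

    ∭_E (16z) dV = ∫_{0}^{π} ∫_{0}^{2} ∫_{0}^{2} (16z) · r dz dr dθ.

Inner (z): 32r.
Middle (r from 0 to 2): 64.
Outer (θ): 64π.

Therefore the triple integral equals 64π.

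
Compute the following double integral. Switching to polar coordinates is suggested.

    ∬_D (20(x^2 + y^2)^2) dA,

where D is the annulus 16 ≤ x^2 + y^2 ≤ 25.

The region D is 4 ≤ r ≤ 5, 0 ≤ θ ≤ 2π in polar coordinates, where x = r cos(θ), y = r sin(θ), and dA = r dr dθ.

Under the substitution, the integrand becomes 20r^4, so

    ∬_D (20(x^2 + y^2)^2) dA = ∫_{0}^{2π} ∫_{4}^{5} (20r^4) · r dr dθ.

Inner integral (in r): ∫_{4}^{5} (20r^4) · r dr = 38430.

Outer integral (in θ): ∫_{0}^{2π} (38430) dθ = 76860π.

Therefore ∬_D (20(x^2 + y^2)^2) dA = 76860π.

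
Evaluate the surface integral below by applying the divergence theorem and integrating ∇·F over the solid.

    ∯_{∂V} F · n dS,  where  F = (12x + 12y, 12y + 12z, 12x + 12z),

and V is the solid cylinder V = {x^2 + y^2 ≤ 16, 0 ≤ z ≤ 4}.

By the divergence theorem,

    ∯_{∂V} F · n dS = ∭_V (∇ · F) dV.

Compute the divergence:
    ∇ · F = ∂F_x/∂x + ∂F_y/∂y + ∂F_z/∂z = 12 + 12 + 12 = 36.

In cylindrical coordinates, x = r cos(θ), y = r sin(θ), z = z, dV = r dr dθ dz, with 0 ≤ r ≤ 4, 0 ≤ θ ≤ 2π, 0 ≤ z ≤ 4.

The integrand, after substitution and multiplying by the volume element, becomes (36) · r, so

    ∭_V (∇·F) dV = ∫_0^{2π} ∫_0^{4} ∫_0^{4} (36) · r dz dr dθ.

Inner (z from 0 to 4): 144r.
Middle (r from 0 to 4): 1152.
Outer (θ from 0 to 2π): 2304π.

Therefore ∯_{∂V} F · n dS = 2304π.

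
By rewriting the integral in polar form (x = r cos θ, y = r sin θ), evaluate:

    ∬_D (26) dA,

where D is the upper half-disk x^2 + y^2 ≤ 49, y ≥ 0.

The region D is 0 ≤ r ≤ 7, 0 ≤ θ ≤ π in polar coordinates, where x = r cos(θ), y = r sin(θ), and dA = r dr dθ.

Under the substitution, the integrand becomes 26, so

    ∬_D (26) dA = ∫_{0}^{π} ∫_{0}^{7} (26) · r dr dθ.

Inner integral (in r): ∫_{0}^{7} (26) · r dr = 637.

Outer integral (in θ): ∫_{0}^{π} (637) dθ = 637π.

Therefore ∬_D (26) dA = 637π.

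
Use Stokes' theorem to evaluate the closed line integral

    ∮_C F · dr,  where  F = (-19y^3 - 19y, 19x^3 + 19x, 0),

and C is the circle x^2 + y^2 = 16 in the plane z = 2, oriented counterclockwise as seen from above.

Let S be the flat disk x^2 + y^2 ≤ 16 in the plane z = 2, with upward unit normal n̂ = ẑ. By Stokes' theorem,

    ∮_C F · dr = ∬_S (∇ × F) · n̂ dS = ∬_D (curl F)_z dA,

where D is the disk x^2 + y^2 ≤ 16.

Compute the curl of F = (-19y^3 - 19y, 19x^3 + 19x, 0):
    (∇ × F)_x = ∂F_z/∂y - ∂F_y/∂z = 0,
    (∇ × F)_y = ∂F_x/∂z - ∂F_z/∂x = 0,
    (∇ × F)_z = ∂F_y/∂x - ∂F_x/∂y = 57x^2 + 57y^2 + 38.

On z = 2, (curl F)_z = 57x^2 + 57y^2 + 38.

Convert to polar (x = r cos θ, y = r sin θ, dA = r dr dθ); the integrand becomes 57r^2 + 38, so

    ∬_D (curl F)_z dA = ∫_0^{2π} ∫_0^{4} (57r^2 + 38) · r dr dθ.

Inner (r from 0 to 4): 3952.
Outer (θ from 0 to 2π): 7904π.

Therefore ∮_C F · dr = 7904π.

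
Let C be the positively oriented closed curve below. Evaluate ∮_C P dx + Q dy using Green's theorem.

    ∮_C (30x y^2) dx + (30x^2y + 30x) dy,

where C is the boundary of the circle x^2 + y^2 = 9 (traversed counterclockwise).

Green's theorem converts the closed line integral into a double integral over the enclosed region D:

    ∮_C P dx + Q dy = ∬_D (∂Q/∂x - ∂P/∂y) dA.

Here P = 30x y^2, Q = 30x^2y + 30x, so

    ∂Q/∂x = 60x y + 30,    ∂P/∂y = 60x y,
    ∂Q/∂x - ∂P/∂y = 30.

D is the region x^2 + y^2 ≤ 9. Evaluating the double integral:

In polar coordinates (x = r cos θ, y = r sin θ, dA = r dr dθ) the integrand becomes 30, so

    ∬_D (30) dA = ∫_0^{2π} ∫_0^{3} (30) · r dr dθ.

Inner (r from 0 to 3): 135.
Outer (θ from 0 to 2π): 270π.

Therefore ∮_C P dx + Q dy = 270π.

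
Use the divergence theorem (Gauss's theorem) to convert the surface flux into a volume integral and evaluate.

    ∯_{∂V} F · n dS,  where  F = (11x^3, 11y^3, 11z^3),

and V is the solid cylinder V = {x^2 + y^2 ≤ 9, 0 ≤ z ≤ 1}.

By the divergence theorem,

    ∯_{∂V} F · n dS = ∭_V (∇ · F) dV.

Compute the divergence:
    ∇ · F = ∂F_x/∂x + ∂F_y/∂y + ∂F_z/∂z = 33x^2 + 33y^2 + 33z^2.

In cylindrical coordinates, x = r cos(θ), y = r sin(θ), z = z, dV = r dr dθ dz, with 0 ≤ r ≤ 3, 0 ≤ θ ≤ 2π, 0 ≤ z ≤ 1.

The integrand, after substitution and multiplying by the volume element, becomes (33r^2 + 33z^2) · r, so

    ∭_V (∇·F) dV = ∫_0^{2π} ∫_0^{3} ∫_0^{1} (33r^2 + 33z^2) · r dz dr dθ.

Inner (z from 0 to 1): 33r^3 + 11r.
Middle (r from 0 to 3): 2871/4.
Outer (θ from 0 to 2π): 2871π/2.

Therefore ∯_{∂V} F · n dS = 2871π/2.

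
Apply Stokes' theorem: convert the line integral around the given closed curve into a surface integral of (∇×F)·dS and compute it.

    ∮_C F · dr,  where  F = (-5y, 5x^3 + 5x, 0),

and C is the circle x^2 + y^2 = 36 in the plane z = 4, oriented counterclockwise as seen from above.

Let S be the flat disk x^2 + y^2 ≤ 36 in the plane z = 4, with upward unit normal n̂ = ẑ. By Stokes' theorem,

    ∮_C F · dr = ∬_S (∇ × F) · n̂ dS = ∬_D (curl F)_z dA,

where D is the disk x^2 + y^2 ≤ 36.

Compute the curl of F = (-5y, 5x^3 + 5x, 0):
    (∇ × F)_x = ∂F_z/∂y - ∂F_y/∂z = 0,
    (∇ × F)_y = ∂F_x/∂z - ∂F_z/∂x = 0,
    (∇ × F)_z = ∂F_y/∂x - ∂F_x/∂y = 15x^2 + 10.

On z = 4, (curl F)_z = 15x^2 + 10.

Convert to polar (x = r cos θ, y = r sin θ, dA = r dr dθ); the integrand becomes 15r^2cos(θ)^2 + 10, so

    ∬_D (curl F)_z dA = ∫_0^{2π} ∫_0^{6} (15r^2cos(θ)^2 + 10) · r dr dθ.

Inner (r from 0 to 6): 4860cos(θ)^2 + 180.
Outer (θ from 0 to 2π): 5220π.

Therefore ∮_C F · dr = 5220π.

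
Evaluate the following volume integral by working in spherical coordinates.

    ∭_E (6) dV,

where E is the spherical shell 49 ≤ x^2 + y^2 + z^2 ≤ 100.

In spherical coordinates, x = ρ sin(φ) cos(θ), y = ρ sin(φ) sin(θ), z = ρ cos(φ), and dV = ρ^2 sin(φ) dρ dφ dθ.

The integrand becomes 6, so

    ∭_E (6) dV = ∫_{0}^{2π} ∫_{0}^{π} ∫_{7}^{10} (6) · ρ^2 sin(φ) dρ dφ dθ.

Inner (ρ): 1314sin(φ).
Middle (φ): 2628.
Outer (θ): 5256π.

Therefore the triple integral equals 5256π.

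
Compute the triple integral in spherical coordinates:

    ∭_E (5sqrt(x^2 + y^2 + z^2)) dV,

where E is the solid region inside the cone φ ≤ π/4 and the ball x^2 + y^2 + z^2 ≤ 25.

In spherical coordinates, x = ρ sin(φ) cos(θ), y = ρ sin(φ) sin(θ), z = ρ cos(φ), and dV = ρ^2 sin(φ) dρ dφ dθ.

The integrand becomes 5ρ, so

    ∭_E (5sqrt(x^2 + y^2 + z^2)) dV = ∫_{0}^{2π} ∫_{0}^{π/4} ∫_{0}^{5} (5ρ) · ρ^2 sin(φ) dρ dφ dθ.

Inner (ρ): 3125sin(φ)/4.
Middle (φ): 3125/4 - 3125sqrt(2)/8.
Outer (θ): 3125π (2 - sqrt(2))/4.

Therefore the triple integral equals 3125π (2 - sqrt(2))/4.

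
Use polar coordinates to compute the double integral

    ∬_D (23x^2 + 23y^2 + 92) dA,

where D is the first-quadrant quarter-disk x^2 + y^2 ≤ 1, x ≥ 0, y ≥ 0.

The region D is 0 ≤ r ≤ 1, 0 ≤ θ ≤ π/2 in polar coordinates, where x = r cos(θ), y = r sin(θ), and dA = r dr dθ.

Under the substitution, the integrand becomes 23r^2 + 92, so

    ∬_D (23x^2 + 23y^2 + 92) dA = ∫_{0}^{π/2} ∫_{0}^{1} (23r^2 + 92) · r dr dθ.

Inner integral (in r): ∫_{0}^{1} (23r^2 + 92) · r dr = 207/4.

Outer integral (in θ): ∫_{0}^{π/2} (207/4) dθ = 207π/8.

Therefore ∬_D (23x^2 + 23y^2 + 92) dA = 207π/8.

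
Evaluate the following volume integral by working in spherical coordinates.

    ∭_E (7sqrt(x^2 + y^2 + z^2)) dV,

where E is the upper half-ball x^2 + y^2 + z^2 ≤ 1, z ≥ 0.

In spherical coordinates, x = ρ sin(φ) cos(θ), y = ρ sin(φ) sin(θ), z = ρ cos(φ), and dV = ρ^2 sin(φ) dρ dφ dθ.

The integrand becomes 7ρ, so

    ∭_E (7sqrt(x^2 + y^2 + z^2)) dV = ∫_{0}^{2π} ∫_{0}^{π/2} ∫_{0}^{1} (7ρ) · ρ^2 sin(φ) dρ dφ dθ.

Inner (ρ): 7sin(φ)/4.
Middle (φ): 7/4.
Outer (θ): 7π/2.

Therefore the triple integral equals 7π/2.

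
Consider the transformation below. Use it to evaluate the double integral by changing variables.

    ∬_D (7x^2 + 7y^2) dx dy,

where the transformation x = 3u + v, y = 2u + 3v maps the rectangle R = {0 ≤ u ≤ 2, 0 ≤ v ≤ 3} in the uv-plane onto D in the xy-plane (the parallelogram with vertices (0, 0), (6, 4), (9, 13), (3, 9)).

Compute the Jacobian determinant of (x, y) with respect to (u, v):

    ∂(x,y)/∂(u,v) = | 3  1 | = (3)(3) - (1)(2) = 7.
                   | 2  3 |

Its absolute value is |J| = 7 (the area scaling factor).

Substituting x = 3u + v, y = 2u + 3v into the integrand,

    7x^2 + 7y^2 → 91u^2 + 126u v + 70v^2,

so the integral becomes

    ∬_R (91u^2 + 126u v + 70v^2) · |J| du dv = ∫_0^2 ∫_0^3 (637u^2 + 882u v + 490v^2) dv du.

Inner (v): 1911u^2 + 3969u + 4410.
Outer (u): 21854.

Therefore ∬_D (7x^2 + 7y^2) dx dy = 21854.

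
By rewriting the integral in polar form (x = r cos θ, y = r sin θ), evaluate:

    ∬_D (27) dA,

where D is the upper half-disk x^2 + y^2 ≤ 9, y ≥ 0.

The region D is 0 ≤ r ≤ 3, 0 ≤ θ ≤ π in polar coordinates, where x = r cos(θ), y = r sin(θ), and dA = r dr dθ.

Under the substitution, the integrand becomes 27, so

    ∬_D (27) dA = ∫_{0}^{π} ∫_{0}^{3} (27) · r dr dθ.

Inner integral (in r): ∫_{0}^{3} (27) · r dr = 243/2.

Outer integral (in θ): ∫_{0}^{π} (243/2) dθ = 243π/2.

Therefore ∬_D (27) dA = 243π/2.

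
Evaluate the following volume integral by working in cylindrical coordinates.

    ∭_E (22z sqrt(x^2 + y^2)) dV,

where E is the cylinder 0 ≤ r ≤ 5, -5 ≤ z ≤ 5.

In cylindrical coordinates, x = r cos(θ), y = r sin(θ), z = z, and dV = r dr dθ dz.

The integrand becomes 22r z, so

    ∭_E (22z sqrt(x^2 + y^2)) dV = ∫_{0}^{2π} ∫_{0}^{5} ∫_{-5}^{5} (22r z) · r dz dr dθ.

Inner (z): 0.
Middle (r from 0 to 5): 0.
Outer (θ): 0.

Therefore the triple integral equals 0.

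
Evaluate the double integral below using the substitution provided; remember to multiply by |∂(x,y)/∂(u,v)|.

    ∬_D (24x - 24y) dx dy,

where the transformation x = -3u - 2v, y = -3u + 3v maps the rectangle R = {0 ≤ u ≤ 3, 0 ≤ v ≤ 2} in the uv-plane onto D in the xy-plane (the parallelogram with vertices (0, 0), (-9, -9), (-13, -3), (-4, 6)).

Compute the Jacobian determinant of (x, y) with respect to (u, v):

    ∂(x,y)/∂(u,v) = | -3  -2 | = (-3)(3) - (-2)(-3) = -15.
                   | -3  3 |

Its absolute value is |J| = 15 (the area scaling factor).

Substituting x = -3u - 2v, y = -3u + 3v into the integrand,

    24x - 24y → -120v,

so the integral becomes

    ∬_R (-120v) · |J| du dv = ∫_0^3 ∫_0^2 (-1800v) dv du.

Inner (v): -3600.
Outer (u): -10800.

Therefore ∬_D (24x - 24y) dx dy = -10800.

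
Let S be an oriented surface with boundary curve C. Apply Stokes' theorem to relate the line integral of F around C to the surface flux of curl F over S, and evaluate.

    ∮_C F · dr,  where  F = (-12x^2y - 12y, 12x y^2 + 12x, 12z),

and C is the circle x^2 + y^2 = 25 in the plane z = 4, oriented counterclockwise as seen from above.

Let S be the flat disk x^2 + y^2 ≤ 25 in the plane z = 4, with upward unit normal n̂ = ẑ. By Stokes' theorem,

    ∮_C F · dr = ∬_S (∇ × F) · n̂ dS = ∬_D (curl F)_z dA,

where D is the disk x^2 + y^2 ≤ 25.

Compute the curl of F = (-12x^2y - 12y, 12x y^2 + 12x, 12z):
    (∇ × F)_x = ∂F_z/∂y - ∂F_y/∂z = 0,
    (∇ × F)_y = ∂F_x/∂z - ∂F_z/∂x = 0,
    (∇ × F)_z = ∂F_y/∂x - ∂F_x/∂y = 12x^2 + 12y^2 + 24.

On z = 4, (curl F)_z = 12x^2 + 12y^2 + 24.

Convert to polar (x = r cos θ, y = r sin θ, dA = r dr dθ); the integrand becomes 12r^2 + 24, so

    ∬_D (curl F)_z dA = ∫_0^{2π} ∫_0^{5} (12r^2 + 24) · r dr dθ.

Inner (r from 0 to 5): 2175.
Outer (θ from 0 to 2π): 4350π.

Therefore ∮_C F · dr = 4350π.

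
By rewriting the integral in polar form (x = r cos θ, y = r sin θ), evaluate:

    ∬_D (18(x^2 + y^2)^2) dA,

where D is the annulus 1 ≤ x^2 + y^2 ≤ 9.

The region D is 1 ≤ r ≤ 3, 0 ≤ θ ≤ 2π in polar coordinates, where x = r cos(θ), y = r sin(θ), and dA = r dr dθ.

Under the substitution, the integrand becomes 18r^4, so

    ∬_D (18(x^2 + y^2)^2) dA = ∫_{0}^{2π} ∫_{1}^{3} (18r^4) · r dr dθ.

Inner integral (in r): ∫_{1}^{3} (18r^4) · r dr = 2184.

Outer integral (in θ): ∫_{0}^{2π} (2184) dθ = 4368π.

Therefore ∬_D (18(x^2 + y^2)^2) dA = 4368π.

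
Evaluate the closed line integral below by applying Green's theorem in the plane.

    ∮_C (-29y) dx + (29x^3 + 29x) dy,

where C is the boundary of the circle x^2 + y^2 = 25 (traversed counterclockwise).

Green's theorem converts the closed line integral into a double integral over the enclosed region D:

    ∮_C P dx + Q dy = ∬_D (∂Q/∂x - ∂P/∂y) dA.

Here P = -29y, Q = 29x^3 + 29x, so

    ∂Q/∂x = 87x^2 + 29,    ∂P/∂y = -29,
    ∂Q/∂x - ∂P/∂y = 87x^2 + 58.

D is the region x^2 + y^2 ≤ 25. Evaluating the double integral:

In polar coordinates (x = r cos θ, y = r sin θ, dA = r dr dθ) the integrand becomes 87r^2cos(θ)^2 + 58, so

    ∬_D (87x^2 + 58) dA = ∫_0^{2π} ∫_0^{5} (87r^2cos(θ)^2 + 58) · r dr dθ.

Inner (r from 0 to 5): 54375cos(θ)^2/4 + 725.
Outer (θ from 0 to 2π): 60175π/4.

Therefore ∮_C P dx + Q dy = 60175π/4.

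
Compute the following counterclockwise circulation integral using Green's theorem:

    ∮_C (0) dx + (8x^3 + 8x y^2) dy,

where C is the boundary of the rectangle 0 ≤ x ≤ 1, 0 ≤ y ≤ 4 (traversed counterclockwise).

Green's theorem converts the closed line integral into a double integral over the enclosed region D:

    ∮_C P dx + Q dy = ∬_D (∂Q/∂x - ∂P/∂y) dA.

Here P = 0, Q = 8x^3 + 8x y^2, so

    ∂Q/∂x = 24x^2 + 8y^2,    ∂P/∂y = 0,
    ∂Q/∂x - ∂P/∂y = 24x^2 + 8y^2.

D is the region 0 ≤ x ≤ 1, 0 ≤ y ≤ 4. Evaluating the double integral:

    ∬_D (24x^2 + 8y^2) dA = ∫_0^{1} ∫_0^{4} (24x^2 + 8y^2) dy dx.

Inner (y from 0 to 4): 96x^2 + 512/3.
Outer (x from 0 to 1): 608/3.

Therefore ∮_C P dx + Q dy = 608/3.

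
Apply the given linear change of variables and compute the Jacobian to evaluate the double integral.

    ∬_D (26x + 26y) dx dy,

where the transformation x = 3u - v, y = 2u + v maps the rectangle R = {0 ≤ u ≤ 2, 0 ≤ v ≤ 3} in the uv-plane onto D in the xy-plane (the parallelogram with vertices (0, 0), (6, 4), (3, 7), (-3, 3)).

Compute the Jacobian determinant of (x, y) with respect to (u, v):

    ∂(x,y)/∂(u,v) = | 3  -1 | = (3)(1) - (-1)(2) = 5.
                   | 2  1 |

Its absolute value is |J| = 5 (the area scaling factor).

Substituting x = 3u - v, y = 2u + v into the integrand,

    26x + 26y → 130u,

so the integral becomes

    ∬_R (130u) · |J| du dv = ∫_0^2 ∫_0^3 (650u) dv du.

Inner (v): 1950u.
Outer (u): 3900.

Therefore ∬_D (26x + 26y) dx dy = 3900.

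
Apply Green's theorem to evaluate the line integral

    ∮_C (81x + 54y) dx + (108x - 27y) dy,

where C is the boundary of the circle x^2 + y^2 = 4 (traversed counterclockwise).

Green's theorem converts the closed line integral into a double integral over the enclosed region D:

    ∮_C P dx + Q dy = ∬_D (∂Q/∂x - ∂P/∂y) dA.

Here P = 81x + 54y, Q = 108x - 27y, so

    ∂Q/∂x = 108,    ∂P/∂y = 54,
    ∂Q/∂x - ∂P/∂y = 54.

D is the region x^2 + y^2 ≤ 4. Evaluating the double integral:

In polar coordinates (x = r cos θ, y = r sin θ, dA = r dr dθ) the integrand becomes 54, so

    ∬_D (54) dA = ∫_0^{2π} ∫_0^{2} (54) · r dr dθ.

Inner (r from 0 to 2): 108.
Outer (θ from 0 to 2π): 216π.

Therefore ∮_C P dx + Q dy = 216π.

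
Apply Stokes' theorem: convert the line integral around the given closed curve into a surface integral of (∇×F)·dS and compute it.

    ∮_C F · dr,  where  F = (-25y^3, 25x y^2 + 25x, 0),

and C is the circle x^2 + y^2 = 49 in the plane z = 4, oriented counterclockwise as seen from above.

Let S be the flat disk x^2 + y^2 ≤ 49 in the plane z = 4, with upward unit normal n̂ = ẑ. By Stokes' theorem,

    ∮_C F · dr = ∬_S (∇ × F) · n̂ dS = ∬_D (curl F)_z dA,

where D is the disk x^2 + y^2 ≤ 49.

Compute the curl of F = (-25y^3, 25x y^2 + 25x, 0):
    (∇ × F)_x = ∂F_z/∂y - ∂F_y/∂z = 0,
    (∇ × F)_y = ∂F_x/∂z - ∂F_z/∂x = 0,
    (∇ × F)_z = ∂F_y/∂x - ∂F_x/∂y = 100y^2 + 25.

On z = 4, (curl F)_z = 100y^2 + 25.

Convert to polar (x = r cos θ, y = r sin θ, dA = r dr dθ); the integrand becomes 100r^2sin(θ)^2 + 25, so

    ∬_D (curl F)_z dA = ∫_0^{2π} ∫_0^{7} (100r^2sin(θ)^2 + 25) · r dr dθ.

Inner (r from 0 to 7): 60025sin(θ)^2 + 1225/2.
Outer (θ from 0 to 2π): 61250π.

Therefore ∮_C F · dr = 61250π.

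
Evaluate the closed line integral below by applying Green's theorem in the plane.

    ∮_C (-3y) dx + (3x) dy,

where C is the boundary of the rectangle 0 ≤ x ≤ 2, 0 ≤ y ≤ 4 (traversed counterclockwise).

Green's theorem converts the closed line integral into a double integral over the enclosed region D:

    ∮_C P dx + Q dy = ∬_D (∂Q/∂x - ∂P/∂y) dA.

Here P = -3y, Q = 3x, so

    ∂Q/∂x = 3,    ∂P/∂y = -3,
    ∂Q/∂x - ∂P/∂y = 6.

D is the region 0 ≤ x ≤ 2, 0 ≤ y ≤ 4. Evaluating the double integral:

    ∬_D (6) dA = ∫_0^{2} ∫_0^{4} (6) dy dx.

Inner (y from 0 to 4): 24.
Outer (x from 0 to 2): 48.

Therefore ∮_C P dx + Q dy = 48.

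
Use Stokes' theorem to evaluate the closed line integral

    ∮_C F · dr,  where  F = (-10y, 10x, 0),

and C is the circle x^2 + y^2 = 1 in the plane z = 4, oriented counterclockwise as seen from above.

Let S be the flat disk x^2 + y^2 ≤ 1 in the plane z = 4, with upward unit normal n̂ = ẑ. By Stokes' theorem,

    ∮_C F · dr = ∬_S (∇ × F) · n̂ dS = ∬_D (curl F)_z dA,

where D is the disk x^2 + y^2 ≤ 1.

Compute the curl of F = (-10y, 10x, 0):
    (∇ × F)_x = ∂F_z/∂y - ∂F_y/∂z = 0,
    (∇ × F)_y = ∂F_x/∂z - ∂F_z/∂x = 0,
    (∇ × F)_z = ∂F_y/∂x - ∂F_x/∂y = 20.

On z = 4, (curl F)_z = 20.

Convert to polar (x = r cos θ, y = r sin θ, dA = r dr dθ); the integrand becomes 20, so

    ∬_D (curl F)_z dA = ∫_0^{2π} ∫_0^{1} (20) · r dr dθ.

Inner (r from 0 to 1): 10.
Outer (θ from 0 to 2π): 20π.

Therefore ∮_C F · dr = 20π.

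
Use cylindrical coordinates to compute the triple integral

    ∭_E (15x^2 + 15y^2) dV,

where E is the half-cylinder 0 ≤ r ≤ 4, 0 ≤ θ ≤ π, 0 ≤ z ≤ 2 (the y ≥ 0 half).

In cylindrical coordinates, x = r cos(θ), y = r sin(θ), z = z, and dV = r dr dθ dz.

The integrand becomes 15r^2, so

    ∭_E (15x^2 + 15y^2) dV = ∫_{0}^{π} ∫_{0}^{4} ∫_{0}^{2} (15r^2) · r dz dr dθ.

Inner (z): 30r^3.
Middle (r from 0 to 4): 1920.
Outer (θ): 1920π.

Therefore the triple integral equals 1920π.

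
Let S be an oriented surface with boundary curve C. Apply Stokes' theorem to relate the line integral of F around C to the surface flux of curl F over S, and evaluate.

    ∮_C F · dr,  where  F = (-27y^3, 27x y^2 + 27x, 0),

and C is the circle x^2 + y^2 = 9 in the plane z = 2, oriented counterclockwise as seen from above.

Let S be the flat disk x^2 + y^2 ≤ 9 in the plane z = 2, with upward unit normal n̂ = ẑ. By Stokes' theorem,

    ∮_C F · dr = ∬_S (∇ × F) · n̂ dS = ∬_D (curl F)_z dA,

where D is the disk x^2 + y^2 ≤ 9.

Compute the curl of F = (-27y^3, 27x y^2 + 27x, 0):
    (∇ × F)_x = ∂F_z/∂y - ∂F_y/∂z = 0,
    (∇ × F)_y = ∂F_x/∂z - ∂F_z/∂x = 0,
    (∇ × F)_z = ∂F_y/∂x - ∂F_x/∂y = 108y^2 + 27.

On z = 2, (curl F)_z = 108y^2 + 27.

Convert to polar (x = r cos θ, y = r sin θ, dA = r dr dθ); the integrand becomes 108r^2sin(θ)^2 + 27, so

    ∬_D (curl F)_z dA = ∫_0^{2π} ∫_0^{3} (108r^2sin(θ)^2 + 27) · r dr dθ.

Inner (r from 0 to 3): 2187sin(θ)^2 + 243/2.
Outer (θ from 0 to 2π): 2430π.

Therefore ∮_C F · dr = 2430π.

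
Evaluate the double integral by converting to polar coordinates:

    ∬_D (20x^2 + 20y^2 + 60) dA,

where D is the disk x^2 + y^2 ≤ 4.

The region D is 0 ≤ r ≤ 2, 0 ≤ θ ≤ 2π in polar coordinates, where x = r cos(θ), y = r sin(θ), and dA = r dr dθ.

Under the substitution, the integrand becomes 20r^2 + 60, so

    ∬_D (20x^2 + 20y^2 + 60) dA = ∫_{0}^{2π} ∫_{0}^{2} (20r^2 + 60) · r dr dθ.

Inner integral (in r): ∫_{0}^{2} (20r^2 + 60) · r dr = 200.

Outer integral (in θ): ∫_{0}^{2π} (200) dθ = 400π.

Therefore ∬_D (20x^2 + 20y^2 + 60) dA = 400π.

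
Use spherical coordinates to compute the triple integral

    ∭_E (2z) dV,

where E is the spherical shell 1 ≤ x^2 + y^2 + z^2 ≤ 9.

In spherical coordinates, x = ρ sin(φ) cos(θ), y = ρ sin(φ) sin(θ), z = ρ cos(φ), and dV = ρ^2 sin(φ) dρ dφ dθ.

The integrand becomes 2ρ cos(φ), so

    ∭_E (2z) dV = ∫_{0}^{2π} ∫_{0}^{π} ∫_{1}^{3} (2ρ cos(φ)) · ρ^2 sin(φ) dρ dφ dθ.

Inner (ρ): 20sin(2φ).
Middle (φ): 0.
Outer (θ): 0.

Therefore the triple integral equals 0.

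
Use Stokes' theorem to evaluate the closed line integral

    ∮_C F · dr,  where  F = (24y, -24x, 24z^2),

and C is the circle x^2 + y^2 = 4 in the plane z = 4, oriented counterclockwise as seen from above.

Let S be the flat disk x^2 + y^2 ≤ 4 in the plane z = 4, with upward unit normal n̂ = ẑ. By Stokes' theorem,

    ∮_C F · dr = ∬_S (∇ × F) · n̂ dS = ∬_D (curl F)_z dA,

where D is the disk x^2 + y^2 ≤ 4.

Compute the curl of F = (24y, -24x, 24z^2):
    (∇ × F)_x = ∂F_z/∂y - ∂F_y/∂z = 0,
    (∇ × F)_y = ∂F_x/∂z - ∂F_z/∂x = 0,
    (∇ × F)_z = ∂F_y/∂x - ∂F_x/∂y = -48.

On z = 4, (curl F)_z = -48.

Convert to polar (x = r cos θ, y = r sin θ, dA = r dr dθ); the integrand becomes -48, so

    ∬_D (curl F)_z dA = ∫_0^{2π} ∫_0^{2} (-48) · r dr dθ.

Inner (r from 0 to 2): -96.
Outer (θ from 0 to 2π): -192π.

Therefore ∮_C F · dr = -192π.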